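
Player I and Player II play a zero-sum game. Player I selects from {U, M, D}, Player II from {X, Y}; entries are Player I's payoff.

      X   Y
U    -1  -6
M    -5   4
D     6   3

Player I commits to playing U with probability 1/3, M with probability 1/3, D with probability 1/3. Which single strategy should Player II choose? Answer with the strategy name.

If Player II plays X, Player I's expected payoff is (1/3)·(-1) + (1/3)·(-5) + (1/3)·6 = 0.
If Player II plays Y, Player I's expected payoff is (1/3)·(-6) + (1/3)·4 + (1/3)·3 = 1/3.
Player II minimizes Player I's payoff; the smallest is 0, so the best response is X.

X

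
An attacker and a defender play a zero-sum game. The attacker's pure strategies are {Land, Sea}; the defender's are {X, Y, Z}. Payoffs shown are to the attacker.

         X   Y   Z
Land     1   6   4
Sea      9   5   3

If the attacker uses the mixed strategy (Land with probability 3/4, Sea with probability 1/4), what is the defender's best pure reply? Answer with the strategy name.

If the defender plays X, the attacker's expected payoff is (3/4)·1 + (1/4)·9 = 3.
If the defender plays Y, the attacker's expected payoff is (3/4)·6 + (1/4)·5 = 23/4.
If the defender plays Z, the attacker's expected payoff is (3/4)·4 + (1/4)·3 = 15/4.
The defender minimizes the attacker's payoff; the smallest is 3, so the best response is X.

X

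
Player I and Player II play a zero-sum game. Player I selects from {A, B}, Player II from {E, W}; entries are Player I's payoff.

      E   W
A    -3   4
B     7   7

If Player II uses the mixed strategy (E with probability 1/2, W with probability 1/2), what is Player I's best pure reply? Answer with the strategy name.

B

Expected payoff of A: (1/2)·(-3) + (1/2)·4 = 1/2.
Expected payoff of B: (1/2)·7 + (1/2)·7 = 7.
The largest is 7, so Player I's best response is B.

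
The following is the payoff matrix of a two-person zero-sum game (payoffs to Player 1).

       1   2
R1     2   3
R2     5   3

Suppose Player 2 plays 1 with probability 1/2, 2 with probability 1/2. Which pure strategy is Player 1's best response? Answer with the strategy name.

Expected payoff of R1: (1/2)·2 + (1/2)·3 = 5/2.
Expected payoff of R2: (1/2)·5 + (1/2)·3 = 4.
The largest is 4, so Player 1's best response is R2.

R2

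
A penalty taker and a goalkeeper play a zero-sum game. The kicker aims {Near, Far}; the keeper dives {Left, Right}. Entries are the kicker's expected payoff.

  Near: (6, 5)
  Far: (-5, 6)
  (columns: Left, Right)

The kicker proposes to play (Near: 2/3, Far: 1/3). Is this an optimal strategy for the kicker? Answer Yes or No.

Against Left this mix gives (2/3)·6 + (1/3)·(-5) = 7/3.
Against Right this mix gives (2/3)·5 + (1/3)·6 = 16/3.
The keeper will play Left, holding the kicker to 7/3. Shifting weight toward the row that does better against Left would raise this floor (the equalizing mix achieves 61/12 against both Left and Right), so the proposed strategy is not optimal.

No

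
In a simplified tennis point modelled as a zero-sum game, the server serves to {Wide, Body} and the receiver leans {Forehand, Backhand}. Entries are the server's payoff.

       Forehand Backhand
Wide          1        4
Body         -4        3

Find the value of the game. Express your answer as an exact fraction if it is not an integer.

1

Row minima: Wide → 1, Body → -4; maximin = 1.
Column maxima: Forehand → 1, Backhand → 4; minimax = 1.
Since maximin = minimax = 1, there is a saddle point and the value is 1.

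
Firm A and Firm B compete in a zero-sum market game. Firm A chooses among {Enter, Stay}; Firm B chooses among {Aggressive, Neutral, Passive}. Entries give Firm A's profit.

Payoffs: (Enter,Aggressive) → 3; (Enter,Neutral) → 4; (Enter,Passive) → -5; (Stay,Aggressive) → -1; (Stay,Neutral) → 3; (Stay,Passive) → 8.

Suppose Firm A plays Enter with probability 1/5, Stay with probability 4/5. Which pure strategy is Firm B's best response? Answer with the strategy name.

If Firm B plays Aggressive, Firm A's expected payoff is (1/5)·3 + (4/5)·(-1) = -1/5.
If Firm B plays Neutral, Firm A's expected payoff is (1/5)·4 + (4/5)·3 = 16/5.
If Firm B plays Passive, Firm A's expected payoff is (1/5)·(-5) + (4/5)·8 = 27/5.
Firm B minimizes Firm A's payoff; the smallest is -1/5, so the best response is Aggressive.

Aggressive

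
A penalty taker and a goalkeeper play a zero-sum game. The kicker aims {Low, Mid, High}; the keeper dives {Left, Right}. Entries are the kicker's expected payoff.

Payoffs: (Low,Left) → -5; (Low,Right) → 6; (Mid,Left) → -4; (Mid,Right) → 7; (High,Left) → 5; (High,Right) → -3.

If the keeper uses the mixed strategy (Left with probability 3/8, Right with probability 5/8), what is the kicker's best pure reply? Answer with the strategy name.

Mid

Expected payoff of Low: (3/8)·(-5) + (5/8)·6 = 15/8.
Expected payoff of Mid: (3/8)·(-4) + (5/8)·7 = 23/8.
Expected payoff of High: (3/8)·5 + (5/8)·(-3) = 0.
The largest is 23/8, so the kicker's best response is Mid.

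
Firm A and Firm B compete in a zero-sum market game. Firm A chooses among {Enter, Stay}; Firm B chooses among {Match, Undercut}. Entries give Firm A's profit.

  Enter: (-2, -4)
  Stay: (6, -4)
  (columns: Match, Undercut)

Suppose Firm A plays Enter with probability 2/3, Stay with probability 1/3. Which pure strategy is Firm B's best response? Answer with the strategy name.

If Firm B plays Match, Firm A's expected payoff is (2/3)·(-2) + (1/3)·6 = 2/3.
If Firm B plays Undercut, Firm A's expected payoff is (2/3)·(-4) + (1/3)·(-4) = -4.
Firm B minimizes Firm A's payoff; the smallest is -4, so the best response is Undercut.

Undercut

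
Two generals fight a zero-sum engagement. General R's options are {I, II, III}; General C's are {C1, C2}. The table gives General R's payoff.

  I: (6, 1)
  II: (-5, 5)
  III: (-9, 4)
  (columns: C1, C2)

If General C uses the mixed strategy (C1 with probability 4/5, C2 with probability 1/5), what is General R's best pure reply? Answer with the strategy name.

Expected payoff of I: (4/5)·6 + (1/5)·1 = 5.
Expected payoff of II: (4/5)·(-5) + (1/5)·5 = -3.
Expected payoff of III: (4/5)·(-9) + (1/5)·4 = -32/5.
The largest is 5, so General R's best response is I.

I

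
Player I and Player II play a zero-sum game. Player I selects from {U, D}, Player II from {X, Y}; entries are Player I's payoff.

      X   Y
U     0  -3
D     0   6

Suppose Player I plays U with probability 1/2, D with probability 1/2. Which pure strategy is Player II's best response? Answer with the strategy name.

If Player II plays X, Player I's expected payoff is (1/2)·0 + (1/2)·0 = 0.
If Player II plays Y, Player I's expected payoff is (1/2)·(-3) + (1/2)·6 = 3/2.
Player II minimizes Player I's payoff; the smallest is 0, so the best response is X.

X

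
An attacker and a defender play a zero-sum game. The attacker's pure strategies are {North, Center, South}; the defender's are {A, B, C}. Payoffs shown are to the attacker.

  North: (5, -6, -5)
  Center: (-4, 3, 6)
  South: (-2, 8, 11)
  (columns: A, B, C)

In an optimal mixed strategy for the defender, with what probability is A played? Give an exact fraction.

Row minima: North → -6, Center → -4, South → -2; maximin = -2.
Column maxima: A → 5, B → 8, C → 11; minimax = 5.
-2 ≠ 5, so there is no saddle point; optimal play is mixed.
Center is strictly dominated by South, so the attacker never plays it.
C is strictly dominated by B (it gives the attacker strictly more in every row), so the defender never plays it.
On the remaining 2×2 (North, South vs A, B):
Let the attacker play North with probability p. Expected payoff against A: 5p + (-2)(1−p) = 7p − 2; against B: (-6)p + 8(1−p) = −14p + 8.
Setting these equal: 7p − 2 = −14p + 8 ⇒ 21p = 10 ⇒ p = 10/21, and the value is (7)·(10/21) − 2 = 4/3.
For the defender: with q = P(A), equating North's and South's payoffs gives 11q − 6 = −10q + 8 ⇒ q = 2/3.

2/3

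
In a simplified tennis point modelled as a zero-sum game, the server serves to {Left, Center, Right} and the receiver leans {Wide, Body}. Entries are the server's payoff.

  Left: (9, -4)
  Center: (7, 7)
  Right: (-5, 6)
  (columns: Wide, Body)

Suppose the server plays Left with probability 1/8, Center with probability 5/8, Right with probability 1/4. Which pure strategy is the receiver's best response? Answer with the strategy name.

Wide

If the receiver plays Wide, the server's expected payoff is (1/8)·9 + (5/8)·7 + (1/4)·(-5) = 17/4.
If the receiver plays Body, the server's expected payoff is (1/8)·(-4) + (5/8)·7 + (1/4)·6 = 43/8.
The receiver minimizes the server's payoff; the smallest is 17/4, so the best response is Wide.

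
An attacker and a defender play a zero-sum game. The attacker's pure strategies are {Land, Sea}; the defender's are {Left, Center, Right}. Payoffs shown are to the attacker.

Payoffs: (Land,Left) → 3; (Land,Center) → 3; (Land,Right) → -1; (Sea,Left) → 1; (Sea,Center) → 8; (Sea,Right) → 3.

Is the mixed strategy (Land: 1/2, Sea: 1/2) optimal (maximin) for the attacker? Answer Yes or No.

Against Left this mix gives (1/2)·3 + (1/2)·1 = 2.
Against Center this mix gives (1/2)·3 + (1/2)·8 = 11/2.
Against Right this mix gives (1/2)·(-1) + (1/2)·3 = 1.
The defender will play Right, holding the attacker to 1. Shifting weight toward the row that does better against Right would raise this floor (the equalizing mix achieves 5/3 against both Right and Left), so the proposed strategy is not optimal.

No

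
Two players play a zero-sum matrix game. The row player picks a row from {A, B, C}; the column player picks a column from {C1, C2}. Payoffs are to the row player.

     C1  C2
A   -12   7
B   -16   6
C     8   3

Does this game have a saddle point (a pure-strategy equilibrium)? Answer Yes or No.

No

Row minima: A → -12, B → -16, C → 3; maximin = 3.
Column maxima: C1 → 8, C2 → 7; minimax = 7.
3 ≠ 7, so no pure-strategy equilibrium exists.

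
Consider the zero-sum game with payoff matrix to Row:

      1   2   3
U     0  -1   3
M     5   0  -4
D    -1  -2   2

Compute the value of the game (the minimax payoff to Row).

Row minima: U → -1, M → -4, D → -2; maximin = -1.
Column maxima: 1 → 5, 2 → 0, 3 → 3; minimax = 0.
-1 ≠ 0, so there is no saddle point; optimal play is mixed.
D is strictly dominated by U, so Row never plays it.
1 is strictly dominated by 2 (it gives Row strictly more in every row), so Column never plays it.
On the remaining 2×2 (U, M vs 2, 3):
Let Row play U with probability p. Expected payoff against 2: (-1)p + 0(1−p) = −p; against 3: 3p + (-4)(1−p) = 7p − 4.
Setting these equal: −p = 7p − 4 ⇒ −8p = -4 ⇒ p = 1/2, and the value is (-1)·(1/2) = -1/2.
For Column: with q = P(2), equating U's and M's payoffs gives −4q + 3 = 4q − 4 ⇒ q = 7/8.

-1/2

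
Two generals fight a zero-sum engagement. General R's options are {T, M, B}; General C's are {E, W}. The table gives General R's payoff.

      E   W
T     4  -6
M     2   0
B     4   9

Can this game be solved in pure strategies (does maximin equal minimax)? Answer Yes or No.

Row minima: T → -6, M → 0, B → 4; maximin = 4.
Column maxima: E → 4, W → 9; minimax = 4.
maximin = minimax = 4, so a saddle point exists.

Yes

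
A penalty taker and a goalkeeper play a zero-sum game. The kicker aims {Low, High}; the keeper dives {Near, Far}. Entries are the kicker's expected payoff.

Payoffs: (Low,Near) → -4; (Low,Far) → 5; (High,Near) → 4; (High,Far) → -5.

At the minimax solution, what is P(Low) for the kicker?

Row minima: Low → -4, High → -5; maximin = -4.
Column maxima: Near → 4, Far → 5; minimax = 4.
-4 ≠ 4, so there is no saddle point; optimal play is mixed.
Let the kicker play Low with probability p. Expected payoff against Near: (-4)p + 4(1−p) = −8p + 4; against Far: 5p + (-5)(1−p) = 10p − 5.
Setting these equal: −8p + 4 = 10p − 5 ⇒ −18p = -9 ⇒ p = 1/2, and the value is (-8)·(1/2) + 4 = 0.
For the keeper: with q = P(Near), equating Low's and High's payoffs gives −9q + 5 = 9q − 5 ⇒ q = 5/9.

1/2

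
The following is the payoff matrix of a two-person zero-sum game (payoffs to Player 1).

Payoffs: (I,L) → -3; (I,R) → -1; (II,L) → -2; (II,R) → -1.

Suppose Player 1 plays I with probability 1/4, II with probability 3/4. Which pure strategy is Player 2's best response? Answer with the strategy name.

L

If Player 2 plays L, Player 1's expected payoff is (1/4)·(-3) + (3/4)·(-2) = -9/4.
If Player 2 plays R, Player 1's expected payoff is (1/4)·(-1) + (3/4)·(-1) = -1.
Player 2 minimizes Player 1's payoff; the smallest is -9/4, so the best response is L.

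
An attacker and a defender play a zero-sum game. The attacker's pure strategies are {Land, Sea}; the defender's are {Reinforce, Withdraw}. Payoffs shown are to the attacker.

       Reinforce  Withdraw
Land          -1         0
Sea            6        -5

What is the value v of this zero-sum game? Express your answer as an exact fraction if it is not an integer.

-5/12

Row minima: Land → -1, Sea → -5; maximin = -1.
Column maxima: Reinforce → 6, Withdraw → 0; minimax = 0.
-1 ≠ 0, so there is no saddle point; optimal play is mixed.
Let the attacker play Land with probability p. Expected payoff against Reinforce: (-1)p + 6(1−p) = −7p + 6; against Withdraw: 0p + (-5)(1−p) = 5p − 5.
Setting these equal: −7p + 6 = 5p − 5 ⇒ −12p = -11 ⇒ p = 11/12, and the value is (-7)·(11/12) + 6 = -5/12.
For the defender: with q = P(Reinforce), equating Land's and Sea's payoffs gives −q = 11q − 5 ⇒ q = 5/12.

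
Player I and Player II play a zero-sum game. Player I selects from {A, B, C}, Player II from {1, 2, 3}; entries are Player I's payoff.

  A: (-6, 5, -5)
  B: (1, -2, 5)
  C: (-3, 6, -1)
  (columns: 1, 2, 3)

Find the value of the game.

Row minima: A → -6, B → -2, C → -3; maximin = -2.
Column maxima: 1 → 1, 2 → 6, 3 → 5; minimax = 1.
-2 ≠ 1, so there is no saddle point; optimal play is mixed.
A is strictly dominated by C, so Player I never plays it.
3 is strictly dominated by 1 (it gives Player I strictly more in every row), so Player II never plays it.
On the remaining 2×2 (B, C vs 1, 2):
Let Player I play B with probability p. Expected payoff against 1: 1p + (-3)(1−p) = 4p − 3; against 2: (-2)p + 6(1−p) = −8p + 6.
Setting these equal: 4p − 3 = −8p + 6 ⇒ 12p = 9 ⇒ p = 3/4, and the value is (4)·(3/4) − 3 = 0.
For Player II: with q = P(1), equating B's and C's payoffs gives 3q − 2 = −9q + 6 ⇒ q = 2/3.

0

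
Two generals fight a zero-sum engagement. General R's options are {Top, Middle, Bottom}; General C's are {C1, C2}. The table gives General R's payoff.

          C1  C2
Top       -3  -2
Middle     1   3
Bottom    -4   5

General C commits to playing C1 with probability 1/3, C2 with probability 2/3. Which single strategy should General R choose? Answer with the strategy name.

Expected payoff of Top: (1/3)·(-3) + (2/3)·(-2) = -7/3.
Expected payoff of Middle: (1/3)·1 + (2/3)·3 = 7/3.
Expected payoff of Bottom: (1/3)·(-4) + (2/3)·5 = 2.
The largest is 7/3, so General R's best response is Middle.

Middle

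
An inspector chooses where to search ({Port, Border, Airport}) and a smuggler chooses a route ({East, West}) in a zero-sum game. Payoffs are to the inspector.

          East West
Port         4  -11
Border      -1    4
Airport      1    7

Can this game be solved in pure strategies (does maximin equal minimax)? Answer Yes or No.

No

Row minima: Port → -11, Border → -1, Airport → 1; maximin = 1.
Column maxima: East → 4, West → 7; minimax = 4.
1 ≠ 4, so no pure-strategy equilibrium exists.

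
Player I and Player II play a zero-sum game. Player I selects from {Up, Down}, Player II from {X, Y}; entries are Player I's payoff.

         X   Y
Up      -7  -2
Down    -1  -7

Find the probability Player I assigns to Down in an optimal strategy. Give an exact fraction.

Row minima: Up → -7, Down → -7; maximin = -7.
Column maxima: X → -1, Y → -2; minimax = -2.
-7 ≠ -2, so there is no saddle point; optimal play is mixed.
Let Player I play Up with probability p. Expected payoff against X: (-7)p + (-1)(1−p) = −6p − 1; against Y: (-2)p + (-7)(1−p) = 5p − 7.
Setting these equal: −6p − 1 = 5p − 7 ⇒ −11p = -6 ⇒ p = 6/11, and the value is (-6)·(6/11) − 1 = -47/11.
For Player II: with q = P(X), equating Up's and Down's payoffs gives −5q − 2 = 6q − 7 ⇒ q = 5/11.

5/11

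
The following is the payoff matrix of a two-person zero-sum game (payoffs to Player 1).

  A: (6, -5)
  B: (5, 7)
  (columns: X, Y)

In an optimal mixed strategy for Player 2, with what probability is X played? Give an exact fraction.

Row minima: A → -5, B → 5; maximin = 5.
Column maxima: X → 6, Y → 7; minimax = 6.
5 ≠ 6, so there is no saddle point; optimal play is mixed.
Let Player 1 play A with probability p. Expected payoff against X: 6p + 5(1−p) = p + 5; against Y: (-5)p + 7(1−p) = −12p + 7.
Setting these equal: p + 5 = −12p + 7 ⇒ 13p = 2 ⇒ p = 2/13, and the value is (1)·(2/13) + 5 = 67/13.
For Player 2: with q = P(X), equating A's and B's payoffs gives 11q − 5 = −2q + 7 ⇒ q = 12/13.

12/13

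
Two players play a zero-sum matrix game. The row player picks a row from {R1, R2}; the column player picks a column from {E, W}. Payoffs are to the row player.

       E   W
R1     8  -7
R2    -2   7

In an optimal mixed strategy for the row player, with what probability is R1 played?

3/8

Row minima: R1 → -7, R2 → -2; maximin = -2.
Column maxima: E → 8, W → 7; minimax = 7.
-2 ≠ 7, so there is no saddle point; optimal play is mixed.
Let the row player play R1 with probability p. Expected payoff against E: 8p + (-2)(1−p) = 10p − 2; against W: (-7)p + 7(1−p) = −14p + 7.
Setting these equal: 10p − 2 = −14p + 7 ⇒ 24p = 9 ⇒ p = 3/8, and the value is (10)·(3/8) − 2 = 7/4.
For the column player: with q = P(E), equating R1's and R2's payoffs gives 15q − 7 = −9q + 7 ⇒ q = 7/12.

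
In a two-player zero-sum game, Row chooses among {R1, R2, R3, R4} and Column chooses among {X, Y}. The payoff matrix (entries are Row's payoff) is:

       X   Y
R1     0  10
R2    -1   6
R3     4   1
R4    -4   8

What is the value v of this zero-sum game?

Row minima: R1 → 0, R2 → -1, R3 → 1, R4 → -4; maximin = 1.
Column maxima: X → 4, Y → 10; minimax = 4.
1 ≠ 4, so there is no saddle point; optimal play is mixed.
R2 is strictly dominated by R1, so Row never plays it.
R4 is strictly dominated by R1, so Row never plays it.
On the remaining 2×2 (R1, R3 vs X, Y):
Let Row play R1 with probability p. Expected payoff against X: 0p + 4(1−p) = −4p + 4; against Y: 10p + 1(1−p) = 9p + 1.
Setting these equal: −4p + 4 = 9p + 1 ⇒ −13p = -3 ⇒ p = 3/13, and the value is (-4)·(3/13) + 4 = 40/13.
For Column: with q = P(X), equating R1's and R3's payoffs gives −10q + 10 = 3q + 1 ⇒ q = 9/13.

40/13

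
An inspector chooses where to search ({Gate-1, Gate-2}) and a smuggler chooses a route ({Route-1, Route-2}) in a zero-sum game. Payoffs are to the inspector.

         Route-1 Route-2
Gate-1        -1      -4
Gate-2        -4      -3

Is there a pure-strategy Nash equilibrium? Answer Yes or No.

Row minima: Gate-1 → -4, Gate-2 → -4; maximin = -4.
Column maxima: Route-1 → -1, Route-2 → -3; minimax = -3.
-4 ≠ -3, so no pure-strategy equilibrium exists.

No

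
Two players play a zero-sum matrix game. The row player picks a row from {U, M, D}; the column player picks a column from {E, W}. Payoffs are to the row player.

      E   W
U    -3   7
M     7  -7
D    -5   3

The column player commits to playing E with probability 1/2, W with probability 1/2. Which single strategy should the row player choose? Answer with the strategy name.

U

Expected payoff of U: (1/2)·(-3) + (1/2)·7 = 2.
Expected payoff of M: (1/2)·7 + (1/2)·(-7) = 0.
Expected payoff of D: (1/2)·(-5) + (1/2)·3 = -1.
The largest is 2, so the row player's best response is U.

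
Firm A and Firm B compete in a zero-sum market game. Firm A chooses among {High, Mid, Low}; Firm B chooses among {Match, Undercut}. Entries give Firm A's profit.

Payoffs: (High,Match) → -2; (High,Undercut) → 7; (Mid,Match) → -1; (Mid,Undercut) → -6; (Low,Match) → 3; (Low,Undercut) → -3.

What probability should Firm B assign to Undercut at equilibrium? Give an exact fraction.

Row minima: High → -2, Mid → -6, Low → -3; maximin = -2.
Column maxima: Match → 3, Undercut → 7; minimax = 3.
-2 ≠ 3, so there is no saddle point; optimal play is mixed.
Mid is strictly dominated by Low, so Firm A never plays it.
On the remaining 2×2 (High, Low vs Match, Undercut):
Let Firm A play High with probability p. Expected payoff against Match: (-2)p + 3(1−p) = −5p + 3; against Undercut: 7p + (-3)(1−p) = 10p − 3.
Setting these equal: −5p + 3 = 10p − 3 ⇒ −15p = -6 ⇒ p = 2/5, and the value is (-5)·(2/5) + 3 = 1.
For Firm B: with q = P(Match), equating High's and Low's payoffs gives −9q + 7 = 6q − 3 ⇒ q = 2/3.

1/3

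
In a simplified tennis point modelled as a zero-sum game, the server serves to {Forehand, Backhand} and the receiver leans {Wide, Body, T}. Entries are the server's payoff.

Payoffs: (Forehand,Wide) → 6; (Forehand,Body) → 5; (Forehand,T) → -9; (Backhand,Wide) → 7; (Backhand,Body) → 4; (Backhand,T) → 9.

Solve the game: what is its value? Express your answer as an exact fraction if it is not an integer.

Row minima: Forehand → -9, Backhand → 4; maximin = 4.
Column maxima: Wide → 7, Body → 5, T → 9; minimax = 5.
4 ≠ 5, so there is no saddle point; optimal play is mixed.
Wide is strictly dominated by Body (it gives the server strictly more in every row), so the receiver never plays it.
On the remaining 2×2 (Forehand, Backhand vs Body, T):
Let the server play Forehand with probability p. Expected payoff against Body: 5p + 4(1−p) = p + 4; against T: (-9)p + 9(1−p) = −18p + 9.
Setting these equal: p + 4 = −18p + 9 ⇒ 19p = 5 ⇒ p = 5/19, and the value is (1)·(5/19) + 4 = 81/19.
For the receiver: with q = P(Body), equating Forehand's and Backhand's payoffs gives 14q − 9 = −5q + 9 ⇒ q = 18/19.

81/19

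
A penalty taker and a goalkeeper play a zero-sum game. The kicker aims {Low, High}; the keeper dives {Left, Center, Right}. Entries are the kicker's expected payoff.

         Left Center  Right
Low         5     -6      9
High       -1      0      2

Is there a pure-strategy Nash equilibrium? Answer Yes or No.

No

Row minima: Low → -6, High → -1; maximin = -1.
Column maxima: Left → 5, Center → 0, Right → 9; minimax = 0.
-1 ≠ 0, so no pure-strategy equilibrium exists.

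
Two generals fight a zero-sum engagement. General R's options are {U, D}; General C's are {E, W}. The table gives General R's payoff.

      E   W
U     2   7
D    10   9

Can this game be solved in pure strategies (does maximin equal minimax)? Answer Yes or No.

Yes

Row minima: U → 2, D → 9; maximin = 9.
Column maxima: E → 10, W → 9; minimax = 9.
maximin = minimax = 9, so a saddle point exists.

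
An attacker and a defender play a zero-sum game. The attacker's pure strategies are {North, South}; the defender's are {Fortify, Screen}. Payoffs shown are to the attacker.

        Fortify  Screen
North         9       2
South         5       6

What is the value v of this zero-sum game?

11/2

Row minima: North → 2, South → 5; maximin = 5.
Column maxima: Fortify → 9, Screen → 6; minimax = 6.
5 ≠ 6, so there is no saddle point; optimal play is mixed.
Let the attacker play North with probability p. Expected payoff against Fortify: 9p + 5(1−p) = 4p + 5; against Screen: 2p + 6(1−p) = −4p + 6.
Setting these equal: 4p + 5 = −4p + 6 ⇒ 8p = 1 ⇒ p = 1/8, and the value is (4)·(1/8) + 5 = 11/2.
For the defender: with q = P(Fortify), equating North's and South's payoffs gives 7q + 2 = −q + 6 ⇒ q = 1/2.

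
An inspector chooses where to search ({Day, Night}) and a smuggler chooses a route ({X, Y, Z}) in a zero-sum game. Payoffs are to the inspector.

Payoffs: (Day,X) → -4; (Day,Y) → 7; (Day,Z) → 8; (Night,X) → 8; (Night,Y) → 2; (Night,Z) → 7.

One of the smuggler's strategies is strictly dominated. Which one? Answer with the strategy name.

Y holds the inspector's payoff strictly below Z in every row: 7 < 8, 2 < 7.
So Z is strictly dominated for the smuggler.

Z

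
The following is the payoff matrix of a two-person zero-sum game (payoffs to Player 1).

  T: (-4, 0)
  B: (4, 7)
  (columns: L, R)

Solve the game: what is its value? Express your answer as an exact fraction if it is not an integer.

Row minima: T → -4, B → 4; maximin = 4.
Column maxima: L → 4, R → 7; minimax = 4.
Since maximin = minimax = 4, there is a saddle point and the value is 4.

4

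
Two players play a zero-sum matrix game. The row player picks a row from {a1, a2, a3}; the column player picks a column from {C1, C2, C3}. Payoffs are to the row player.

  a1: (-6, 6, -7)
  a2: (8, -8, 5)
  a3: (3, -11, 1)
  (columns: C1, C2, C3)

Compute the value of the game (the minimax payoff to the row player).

Row minima: a1 → -7, a2 → -8, a3 → -11; maximin = -7.
Column maxima: C1 → 8, C2 → 6, C3 → 5; minimax = 5.
-7 ≠ 5, so there is no saddle point; optimal play is mixed.
a3 is strictly dominated by a2, so the row player never plays it.
C1 is strictly dominated by C3 (it gives the row player strictly more in every row), so the column player never plays it.
On the remaining 2×2 (a1, a2 vs C2, C3):
Let the row player play a1 with probability p. Expected payoff against C2: 6p + (-8)(1−p) = 14p − 8; against C3: (-7)p + 5(1−p) = −12p + 5.
Setting these equal: 14p − 8 = −12p + 5 ⇒ 26p = 13 ⇒ p = 1/2, and the value is (14)·(1/2) − 8 = -1.
For the column player: with q = P(C2), equating a1's and a2's payoffs gives 13q − 7 = −13q + 5 ⇒ q = 6/13.

-1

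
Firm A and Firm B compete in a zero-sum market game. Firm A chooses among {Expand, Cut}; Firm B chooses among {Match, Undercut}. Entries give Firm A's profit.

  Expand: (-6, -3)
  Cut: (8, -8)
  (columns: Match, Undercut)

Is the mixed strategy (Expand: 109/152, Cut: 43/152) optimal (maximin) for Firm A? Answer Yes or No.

No

Against Match this mix gives (109/152)·(-6) + (43/152)·8 = -155/76.
Against Undercut this mix gives (109/152)·(-3) + (43/152)·(-8) = -671/152.
Firm B will play Undercut, holding Firm A to -671/152. Shifting weight toward the row that does better against Undercut would raise this floor (the equalizing mix achieves -72/19 against both Undercut and Match), so the proposed strategy is not optimal.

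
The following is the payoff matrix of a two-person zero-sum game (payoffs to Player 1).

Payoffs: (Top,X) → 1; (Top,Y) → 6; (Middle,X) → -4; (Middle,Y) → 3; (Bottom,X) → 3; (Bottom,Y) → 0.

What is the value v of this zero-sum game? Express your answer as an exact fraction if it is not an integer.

Row minima: Top → 1, Middle → -4, Bottom → 0; maximin = 1.
Column maxima: X → 3, Y → 6; minimax = 3.
1 ≠ 3, so there is no saddle point; optimal play is mixed.
Middle is strictly dominated by Top, so Player 1 never plays it.
On the remaining 2×2 (Top, Bottom vs X, Y):
Let Player 1 play Top with probability p. Expected payoff against X: 1p + 3(1−p) = −2p + 3; against Y: 6p + 0(1−p) = 6p.
Setting these equal: −2p + 3 = 6p ⇒ −8p = -3 ⇒ p = 3/8, and the value is (-2)·(3/8) + 3 = 9/4.
For Player 2: with q = P(X), equating Top's and Bottom's payoffs gives −5q + 6 = 3q ⇒ q = 3/4.

9/4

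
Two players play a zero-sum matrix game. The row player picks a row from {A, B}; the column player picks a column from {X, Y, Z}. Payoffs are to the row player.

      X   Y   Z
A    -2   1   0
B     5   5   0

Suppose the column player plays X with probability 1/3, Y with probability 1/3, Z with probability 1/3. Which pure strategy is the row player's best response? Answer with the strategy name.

B

Expected payoff of A: (1/3)·(-2) + (1/3)·1 + (1/3)·0 = -1/3.
Expected payoff of B: (1/3)·5 + (1/3)·5 + (1/3)·0 = 10/3.
The largest is 10/3, so the row player's best response is B.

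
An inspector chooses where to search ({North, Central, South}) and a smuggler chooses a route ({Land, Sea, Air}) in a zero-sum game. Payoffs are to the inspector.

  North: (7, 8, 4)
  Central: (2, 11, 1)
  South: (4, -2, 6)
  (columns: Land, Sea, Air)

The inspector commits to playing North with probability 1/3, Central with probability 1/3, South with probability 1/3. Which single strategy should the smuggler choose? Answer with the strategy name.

If the smuggler plays Land, the inspector's expected payoff is (1/3)·7 + (1/3)·2 + (1/3)·4 = 13/3.
If the smuggler plays Sea, the inspector's expected payoff is (1/3)·8 + (1/3)·11 + (1/3)·(-2) = 17/3.
If the smuggler plays Air, the inspector's expected payoff is (1/3)·4 + (1/3)·1 + (1/3)·6 = 11/3.
The smuggler minimizes the inspector's payoff; the smallest is 11/3, so the best response is Air.

Air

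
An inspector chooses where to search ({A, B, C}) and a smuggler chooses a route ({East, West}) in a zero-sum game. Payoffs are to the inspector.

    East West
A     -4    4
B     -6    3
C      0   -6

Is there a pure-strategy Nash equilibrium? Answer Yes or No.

No

Row minima: A → -4, B → -6, C → -6; maximin = -4.
Column maxima: East → 0, West → 4; minimax = 0.
-4 ≠ 0, so no pure-strategy equilibrium exists.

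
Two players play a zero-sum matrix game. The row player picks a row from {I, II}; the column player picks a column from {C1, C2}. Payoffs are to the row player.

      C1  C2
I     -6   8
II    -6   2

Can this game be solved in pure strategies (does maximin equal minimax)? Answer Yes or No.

Row minima: I → -6, II → -6; maximin = -6.
Column maxima: C1 → -6, C2 → 8; minimax = -6.
maximin = minimax = -6, so a saddle point exists.

Yes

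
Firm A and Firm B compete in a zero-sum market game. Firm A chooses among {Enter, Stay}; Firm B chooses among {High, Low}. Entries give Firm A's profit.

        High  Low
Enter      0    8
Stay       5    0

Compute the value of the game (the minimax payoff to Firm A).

40/13

Row minima: Enter → 0, Stay → 0; maximin = 0.
Column maxima: High → 5, Low → 8; minimax = 5.
0 ≠ 5, so there is no saddle point; optimal play is mixed.
Let Firm A play Enter with probability p. Expected payoff against High: 0p + 5(1−p) = −5p + 5; against Low: 8p + 0(1−p) = 8p.
Setting these equal: −5p + 5 = 8p ⇒ −13p = -5 ⇒ p = 5/13, and the value is (-5)·(5/13) + 5 = 40/13.
For Firm B: with q = P(High), equating Enter's and Stay's payoffs gives −8q + 8 = 5q ⇒ q = 8/13.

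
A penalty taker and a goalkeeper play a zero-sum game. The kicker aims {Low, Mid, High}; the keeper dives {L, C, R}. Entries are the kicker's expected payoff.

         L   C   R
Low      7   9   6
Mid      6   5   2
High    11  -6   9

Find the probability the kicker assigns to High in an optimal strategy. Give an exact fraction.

1/6

Row minima: Low → 6, Mid → 2, High → -6; maximin = 6.
Column maxima: L → 11, C → 9, R → 9; minimax = 9.
6 ≠ 9, so there is no saddle point; optimal play is mixed.
Mid is strictly dominated by Low, so the kicker never plays it.
L is strictly dominated by R (it gives the kicker strictly more in every row), so the keeper never plays it.
On the remaining 2×2 (Low, High vs C, R):
Let the kicker play Low with probability p. Expected payoff against C: 9p + (-6)(1−p) = 15p − 6; against R: 6p + 9(1−p) = −3p + 9.
Setting these equal: 15p − 6 = −3p + 9 ⇒ 18p = 15 ⇒ p = 5/6, and the value is (15)·(5/6) − 6 = 13/2.
For the keeper: with q = P(C), equating Low's and High's payoffs gives 3q + 6 = −15q + 9 ⇒ q = 1/6.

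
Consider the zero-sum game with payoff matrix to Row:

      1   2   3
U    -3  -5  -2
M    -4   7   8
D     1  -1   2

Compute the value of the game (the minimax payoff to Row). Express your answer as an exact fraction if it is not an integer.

Row minima: U → -5, M → -4, D → -1; maximin = -1.
Column maxima: 1 → 1, 2 → 7, 3 → 8; minimax = 1.
-1 ≠ 1, so there is no saddle point; optimal play is mixed.
U is strictly dominated by D, so Row never plays it.
3 is strictly dominated by 1 (it gives Row strictly more in every row), so Column never plays it.
On the remaining 2×2 (M, D vs 1, 2):
Let Row play M with probability p. Expected payoff against 1: (-4)p + 1(1−p) = −5p + 1; against 2: 7p + (-1)(1−p) = 8p − 1.
Setting these equal: −5p + 1 = 8p − 1 ⇒ −13p = -2 ⇒ p = 2/13, and the value is (-5)·(2/13) + 1 = 3/13.
For Column: with q = P(1), equating M's and D's payoffs gives −11q + 7 = 2q − 1 ⇒ q = 8/13.

3/13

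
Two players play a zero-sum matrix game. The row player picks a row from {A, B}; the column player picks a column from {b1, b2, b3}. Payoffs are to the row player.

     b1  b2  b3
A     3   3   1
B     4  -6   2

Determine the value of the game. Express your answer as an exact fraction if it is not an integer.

Row minima: A → 1, B → -6; maximin = 1.
Column maxima: b1 → 4, b2 → 3, b3 → 2; minimax = 2.
1 ≠ 2, so there is no saddle point; optimal play is mixed.
b1 is strictly dominated by b3 (it gives the row player strictly more in every row), so the column player never plays it.
On the remaining 2×2 (A, B vs b2, b3):
Let the row player play A with probability p. Expected payoff against b2: 3p + (-6)(1−p) = 9p − 6; against b3: 1p + 2(1−p) = −p + 2.
Setting these equal: 9p − 6 = −p + 2 ⇒ 10p = 8 ⇒ p = 4/5, and the value is (9)·(4/5) − 6 = 6/5.
For the column player: with q = P(b2), equating A's and B's payoffs gives 2q + 1 = −8q + 2 ⇒ q = 1/10.

6/5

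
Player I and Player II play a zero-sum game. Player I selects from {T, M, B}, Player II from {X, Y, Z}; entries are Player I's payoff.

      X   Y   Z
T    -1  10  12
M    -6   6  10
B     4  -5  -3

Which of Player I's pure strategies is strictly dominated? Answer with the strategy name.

T gives a strictly higher payoff than M against every column: -1 > -6, 10 > 6, 12 > 10.
So M is strictly dominated and Player I never plays it.

M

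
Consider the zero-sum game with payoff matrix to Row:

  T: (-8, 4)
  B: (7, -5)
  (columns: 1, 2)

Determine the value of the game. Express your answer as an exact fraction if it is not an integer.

-1/2

Row minima: T → -8, B → -5; maximin = -5.
Column maxima: 1 → 7, 2 → 4; minimax = 4.
-5 ≠ 4, so there is no saddle point; optimal play is mixed.
Let Row play T with probability p. Expected payoff against 1: (-8)p + 7(1−p) = −15p + 7; against 2: 4p + (-5)(1−p) = 9p − 5.
Setting these equal: −15p + 7 = 9p − 5 ⇒ −24p = -12 ⇒ p = 1/2, and the value is (-15)·(1/2) + 7 = -1/2.
For Column: with q = P(1), equating T's and B's payoffs gives −12q + 4 = 12q − 5 ⇒ q = 3/8.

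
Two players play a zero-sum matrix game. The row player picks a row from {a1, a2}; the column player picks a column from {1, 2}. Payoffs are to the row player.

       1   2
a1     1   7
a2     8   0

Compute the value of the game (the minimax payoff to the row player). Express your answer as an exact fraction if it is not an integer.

4

Row minima: a1 → 1, a2 → 0; maximin = 1.
Column maxima: 1 → 8, 2 → 7; minimax = 7.
1 ≠ 7, so there is no saddle point; optimal play is mixed.
Let the row player play a1 with probability p. Expected payoff against 1: 1p + 8(1−p) = −7p + 8; against 2: 7p + 0(1−p) = 7p.
Setting these equal: −7p + 8 = 7p ⇒ −14p = -8 ⇒ p = 4/7, and the value is (-7)·(4/7) + 8 = 4.
For the column player: with q = P(1), equating a1's and a2's payoffs gives −6q + 7 = 8q ⇒ q = 1/2.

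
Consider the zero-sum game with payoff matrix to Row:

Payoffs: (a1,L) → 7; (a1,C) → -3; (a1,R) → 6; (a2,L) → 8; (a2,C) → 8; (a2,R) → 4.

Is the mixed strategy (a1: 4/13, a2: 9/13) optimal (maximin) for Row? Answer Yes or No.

Against L this mix gives (4/13)·7 + (9/13)·8 = 100/13.
Against C this mix gives (4/13)·(-3) + (9/13)·8 = 60/13.
Against R this mix gives (4/13)·6 + (9/13)·4 = 60/13.
All of Column's active replies (C, R) yield 60/13, and no column does worse for Row. The mix makes Column indifferent and guarantees 60/13, so it is optimal.

Yes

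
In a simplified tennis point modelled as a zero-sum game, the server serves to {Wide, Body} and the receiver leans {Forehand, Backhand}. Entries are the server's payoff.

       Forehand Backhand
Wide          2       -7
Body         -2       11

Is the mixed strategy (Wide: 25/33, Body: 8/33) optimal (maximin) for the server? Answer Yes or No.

Against Forehand this mix gives (25/33)·2 + (8/33)·(-2) = 34/33.
Against Backhand this mix gives (25/33)·(-7) + (8/33)·11 = -29/11.
The receiver will play Backhand, holding the server to -29/11. Shifting weight toward the row that does better against Backhand would raise this floor (the equalizing mix achieves 4/11 against both Backhand and Forehand), so the proposed strategy is not optimal.

No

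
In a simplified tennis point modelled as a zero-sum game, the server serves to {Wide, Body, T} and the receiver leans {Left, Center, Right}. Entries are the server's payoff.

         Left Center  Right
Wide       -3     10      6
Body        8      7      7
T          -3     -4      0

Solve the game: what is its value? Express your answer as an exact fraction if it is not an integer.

7

Row minima: Wide → -3, Body → 7, T → -4; maximin = 7.
Column maxima: Left → 8, Center → 10, Right → 7; minimax = 7.
Since maximin = minimax = 7, there is a saddle point and the value is 7.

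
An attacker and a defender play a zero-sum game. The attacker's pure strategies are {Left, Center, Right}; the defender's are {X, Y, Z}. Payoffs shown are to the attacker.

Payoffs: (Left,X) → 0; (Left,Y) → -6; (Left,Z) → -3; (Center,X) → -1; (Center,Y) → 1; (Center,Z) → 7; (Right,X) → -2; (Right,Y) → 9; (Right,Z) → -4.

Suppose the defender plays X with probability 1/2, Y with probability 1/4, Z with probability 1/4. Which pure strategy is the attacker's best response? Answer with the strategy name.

Center

Expected payoff of Left: (1/2)·0 + (1/4)·(-6) + (1/4)·(-3) = -9/4.
Expected payoff of Center: (1/2)·(-1) + (1/4)·1 + (1/4)·7 = 3/2.
Expected payoff of Right: (1/2)·(-2) + (1/4)·9 + (1/4)·(-4) = 1/4.
The largest is 3/2, so the attacker's best response is Center.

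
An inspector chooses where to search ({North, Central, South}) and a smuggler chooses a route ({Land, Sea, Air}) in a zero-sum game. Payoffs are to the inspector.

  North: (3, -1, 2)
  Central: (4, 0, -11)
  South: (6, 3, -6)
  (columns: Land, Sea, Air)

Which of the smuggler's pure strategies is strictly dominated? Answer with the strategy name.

Sea holds the inspector's payoff strictly below Land in every row: -1 < 3, 0 < 4, 3 < 6.
So Land is strictly dominated for the smuggler.

Land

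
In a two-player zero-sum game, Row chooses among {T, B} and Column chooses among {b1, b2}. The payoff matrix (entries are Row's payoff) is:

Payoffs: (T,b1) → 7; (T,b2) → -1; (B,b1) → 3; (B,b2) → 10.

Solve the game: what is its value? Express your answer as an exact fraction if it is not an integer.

73/15

Row minima: T → -1, B → 3; maximin = 3.
Column maxima: b1 → 7, b2 → 10; minimax = 7.
3 ≠ 7, so there is no saddle point; optimal play is mixed.
Let Row play T with probability p. Expected payoff against b1: 7p + 3(1−p) = 4p + 3; against b2: (-1)p + 10(1−p) = −11p + 10.
Setting these equal: 4p + 3 = −11p + 10 ⇒ 15p = 7 ⇒ p = 7/15, and the value is (4)·(7/15) + 3 = 73/15.
For Column: with q = P(b1), equating T's and B's payoffs gives 8q − 1 = −7q + 10 ⇒ q = 11/15.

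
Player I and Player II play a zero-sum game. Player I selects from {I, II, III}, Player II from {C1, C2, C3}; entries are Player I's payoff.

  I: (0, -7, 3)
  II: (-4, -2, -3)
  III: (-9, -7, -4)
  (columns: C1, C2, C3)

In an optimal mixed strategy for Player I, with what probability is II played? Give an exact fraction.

Row minima: I → -7, II → -4, III → -9; maximin = -4.
Column maxima: C1 → 0, C2 → -2, C3 → 3; minimax = -2.
-4 ≠ -2, so there is no saddle point; optimal play is mixed.
III is strictly dominated by II, so Player I never plays it.
C3 is strictly dominated by C1 (it gives Player I strictly more in every row), so Player II never plays it.
On the remaining 2×2 (I, II vs C1, C2):
Let Player I play I with probability p. Expected payoff against C1: 0p + (-4)(1−p) = 4p − 4; against C2: (-7)p + (-2)(1−p) = −5p − 2.
Setting these equal: 4p − 4 = −5p − 2 ⇒ 9p = 2 ⇒ p = 2/9, and the value is (4)·(2/9) − 4 = -28/9.
For Player II: with q = P(C1), equating I's and II's payoffs gives 7q − 7 = −2q − 2 ⇒ q = 5/9.

7/9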